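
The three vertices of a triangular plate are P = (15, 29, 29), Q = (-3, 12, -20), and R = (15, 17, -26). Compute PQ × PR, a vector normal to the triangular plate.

PQ = (-18, -17, -49)
PR = (0, -12, -55)
i: (-17)·(-55) - (-49)·(-12) = 935 - 588 = 347
j: (-49)·0 - (-18)·(-55) = 0 - 990 = -990
k: (-18)·(-12) - (-17)·0 = 216 - 0 = 216
PQ × PR = (347, -990, 216)

(347, -990, 216)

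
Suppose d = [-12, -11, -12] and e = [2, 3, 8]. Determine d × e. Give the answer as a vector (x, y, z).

(-52, 72, -14)

i: (-11)·8 - (-12)·3 = -88 - (-36) = -52
j: (-12)·2 - (-12)·8 = -24 - (-96) = 72
k: (-12)·3 - (-11)·2 = -36 - (-22) = -14
d × e = (-52, 72, -14)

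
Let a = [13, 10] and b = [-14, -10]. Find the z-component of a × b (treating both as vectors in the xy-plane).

10

13·(-10) - 10·(-14) = -130 - (-140) = 10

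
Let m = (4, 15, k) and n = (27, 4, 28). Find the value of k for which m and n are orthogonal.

-6

m · n = 4·27 + 15·4 + k·28 = 168 + 28k
Set equal to 0: 28k = -168, so k = -6.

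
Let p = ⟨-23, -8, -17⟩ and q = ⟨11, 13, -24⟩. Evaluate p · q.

51

p · q = (-23)·11 + (-8)·13 + (-17)·(-24) = -253 - 104 + 408 = 51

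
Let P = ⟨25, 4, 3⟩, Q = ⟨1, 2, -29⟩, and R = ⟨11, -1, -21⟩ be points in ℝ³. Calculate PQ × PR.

PQ = (-24, -2, -32)
PR = (-14, -5, -24)
i: (-2)·(-24) - (-32)·(-5) = 48 - 160 = -112
j: (-32)·(-14) - (-24)·(-24) = 448 - 576 = -128
k: (-24)·(-5) - (-2)·(-14) = 120 - 28 = 92
PQ × PR = (-112, -128, 92)

(-112, -128, 92)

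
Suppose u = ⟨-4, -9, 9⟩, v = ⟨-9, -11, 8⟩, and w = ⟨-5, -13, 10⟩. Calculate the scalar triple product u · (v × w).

132

v × w:
i: (-11)·10 - 8·(-13) = -110 - (-104) = -6
j: 8·(-5) - (-9)·10 = -40 - (-90) = 50
k: (-9)·(-13) - (-11)·(-5) = 117 - 55 = 62
v × w = (-6, 50, 62)
u · (v × w) = (-4)·(-6) + (-9)·50 + 9·62 = 24 - 450 + 558 = 132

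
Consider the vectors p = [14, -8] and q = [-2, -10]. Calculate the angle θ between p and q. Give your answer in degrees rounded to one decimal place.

71.6

p · q = 14·(-2) + (-8)·(-10) = -28 + 80 = 52
|p|² = 196 + 64 = 260,  |p| = √260 ≈ 16.124515
|q|² = 4 + 100 = 104,  |q| = √104 ≈ 10.198039
cos θ = 52 / (16.124515 · 10.198039) ≈ 0.31623
θ = arccos(0.31623) ≈ 71.6°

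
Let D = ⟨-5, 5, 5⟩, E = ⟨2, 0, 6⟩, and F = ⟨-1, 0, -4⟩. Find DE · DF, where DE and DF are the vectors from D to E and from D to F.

44

DE = E − D = (7, -5, 1)
DF = F − D = (4, -5, -9)
DE · DF = 7·4 + (-5)·(-5) + 1·(-9) = 28 + 25 - 9 = 44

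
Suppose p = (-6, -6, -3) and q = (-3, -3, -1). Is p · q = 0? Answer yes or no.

p · q = (-6)·(-3) + (-6)·(-3) + (-3)·(-1) = 18 + 18 + 3 = 39
Nonzero, so the vectors are not orthogonal.

no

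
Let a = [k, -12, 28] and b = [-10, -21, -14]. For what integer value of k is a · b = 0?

a · b = k·(-10) + (-12)·(-21) + 28·(-14) = -140 - 10k
Set equal to 0: -10k = 140, so k = -14.

-14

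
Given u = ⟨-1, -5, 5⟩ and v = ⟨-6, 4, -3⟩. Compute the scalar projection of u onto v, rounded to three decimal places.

u · v = (-1)·(-6) + (-5)·4 + 5·(-3) = 6 - 20 - 15 = -29
|v| = √(36 + 16 + 9) = √61 ≈ 7.8102
comp_v u = -29 / √61 ≈ -3.713

-3.713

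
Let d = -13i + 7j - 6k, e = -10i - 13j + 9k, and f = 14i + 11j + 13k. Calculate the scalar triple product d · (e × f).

e × f:
i: (-13)·13 - 9·11 = -169 - 99 = -268
j: 9·14 - (-10)·13 = 126 - (-130) = 256
k: (-10)·11 - (-13)·14 = -110 - (-182) = 72
e × f = (-268, 256, 72)
d · (e × f) = (-13)·(-268) + 7·256 + (-6)·72 = 3484 + 1792 - 432 = 4844

4844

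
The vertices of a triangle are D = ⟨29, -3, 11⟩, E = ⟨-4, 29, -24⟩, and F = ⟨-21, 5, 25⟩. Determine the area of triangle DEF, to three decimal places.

1342.370

DE = (-33, 32, -35),  DF = (-50, 8, 14)
i: 32·14 - (-35)·8 = 448 - (-280) = 728
j: (-35)·(-50) - (-33)·14 = 1750 - (-462) = 2212
k: (-33)·8 - 32·(-50) = -264 - (-1600) = 1336
DE × DF = (728, 2212, 1336)
|DE × DF| = √7207824 ≈ 2684.7391
area = ½ · 2684.7391 ≈ 1342.370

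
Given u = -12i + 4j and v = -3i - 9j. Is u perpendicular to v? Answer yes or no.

yes

u · v = (-12)·(-3) + 4·(-9) = 36 - 36 = 0
Zero, so the vectors are orthogonal.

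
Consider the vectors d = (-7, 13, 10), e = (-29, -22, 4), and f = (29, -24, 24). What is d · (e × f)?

e × f:
i: (-22)·24 - 4·(-24) = -528 - (-96) = -432
j: 4·29 - (-29)·24 = 116 - (-696) = 812
k: (-29)·(-24) - (-22)·29 = 696 - (-638) = 1334
e × f = (-432, 812, 1334)
d · (e × f) = (-7)·(-432) + 13·812 + 10·1334 = 3024 + 10556 + 13340 = 26920

26920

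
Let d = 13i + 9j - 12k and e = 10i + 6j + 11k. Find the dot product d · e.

52

d · e = 13·10 + 9·6 + (-12)·11 = 130 + 54 - 132 = 52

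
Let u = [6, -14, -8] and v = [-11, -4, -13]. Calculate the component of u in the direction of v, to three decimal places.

u · v = 6·(-11) + (-14)·(-4) + (-8)·(-13) = -66 + 56 + 104 = 94
|v| = √(121 + 16 + 169) = √306 ≈ 17.4929
comp_v u = 94 / √306 ≈ 5.374

5.374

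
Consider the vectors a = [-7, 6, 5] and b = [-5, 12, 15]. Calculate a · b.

a · b = (-7)·(-5) + 6·12 + 5·15 = 35 + 72 + 75 = 182

182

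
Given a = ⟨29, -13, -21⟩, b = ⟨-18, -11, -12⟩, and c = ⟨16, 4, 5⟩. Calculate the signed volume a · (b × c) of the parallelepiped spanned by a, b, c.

b × c:
i: (-11)·5 - (-12)·4 = -55 - (-48) = -7
j: (-12)·16 - (-18)·5 = -192 - (-90) = -102
k: (-18)·4 - (-11)·16 = -72 - (-176) = 104
b × c = (-7, -102, 104)
a · (b × c) = 29·(-7) + (-13)·(-102) + (-21)·104 = -203 + 1326 - 2184 = -1061

-1061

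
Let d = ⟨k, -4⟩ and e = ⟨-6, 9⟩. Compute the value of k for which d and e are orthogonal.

d · e = k·(-6) + (-4)·9 = -36 - 6k
Set equal to 0: -6k = 36, so k = -6.

-6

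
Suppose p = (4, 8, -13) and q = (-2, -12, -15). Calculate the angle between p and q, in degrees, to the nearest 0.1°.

72.6

p · q = 4·(-2) + 8·(-12) + (-13)·(-15) = -8 - 96 + 195 = 91
|p|² = 16 + 64 + 169 = 249,  |p| = √249 ≈ 15.779734
|q|² = 4 + 144 + 225 = 373,  |q| = √373 ≈ 19.313208
cos θ = 91 / (15.779734 · 19.313208) ≈ 0.29860
θ = arccos(0.29860) ≈ 72.6°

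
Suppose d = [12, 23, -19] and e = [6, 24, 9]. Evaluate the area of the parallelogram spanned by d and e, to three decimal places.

i: 23·9 - (-19)·24 = 207 - (-456) = 663
j: (-19)·6 - 12·9 = -114 - 108 = -222
k: 12·24 - 23·6 = 288 - 138 = 150
d × e = (663, -222, 150)
|d × e| = √(663² + (-222)² + 150²) = √511353 ≈ 715.0895

715.090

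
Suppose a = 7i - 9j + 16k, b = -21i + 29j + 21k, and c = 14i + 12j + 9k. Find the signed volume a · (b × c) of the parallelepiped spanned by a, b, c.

-14812

b × c:
i: 29·9 - 21·12 = 261 - 252 = 9
j: 21·14 - (-21)·9 = 294 - (-189) = 483
k: (-21)·12 - 29·14 = -252 - 406 = -658
b × c = (9, 483, -658)
a · (b × c) = 7·9 + (-9)·483 + 16·(-658) = 63 - 4347 - 10528 = -14812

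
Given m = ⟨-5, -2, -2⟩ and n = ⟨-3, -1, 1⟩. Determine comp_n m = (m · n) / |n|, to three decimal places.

m · n = (-5)·(-3) + (-2)·(-1) + (-2)·1 = 15 + 2 - 2 = 15
|n| = √(9 + 1 + 1) = √11 ≈ 3.3166
comp_n m = 15 / √11 ≈ 4.523

4.523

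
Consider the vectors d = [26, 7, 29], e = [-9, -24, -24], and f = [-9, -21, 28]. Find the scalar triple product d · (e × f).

-28083

e × f:
i: (-24)·28 - (-24)·(-21) = -672 - 504 = -1176
j: (-24)·(-9) - (-9)·28 = 216 - (-252) = 468
k: (-9)·(-21) - (-24)·(-9) = 189 - 216 = -27
e × f = (-1176, 468, -27)
d · (e × f) = 26·(-1176) + 7·468 + 29·(-27) = -30576 + 3276 - 783 = -28083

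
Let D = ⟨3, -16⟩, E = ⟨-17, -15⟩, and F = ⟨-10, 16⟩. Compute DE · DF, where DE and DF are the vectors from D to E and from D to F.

DE = E − D = (-20, 1)
DF = F − D = (-13, 32)
DE · DF = (-20)·(-13) + 1·32 = 260 + 32 = 292

292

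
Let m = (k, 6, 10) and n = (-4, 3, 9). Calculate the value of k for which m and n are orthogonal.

m · n = k·(-4) + 6·3 + 10·9 = 108 - 4k
Set equal to 0: -4k = -108, so k = 27.

27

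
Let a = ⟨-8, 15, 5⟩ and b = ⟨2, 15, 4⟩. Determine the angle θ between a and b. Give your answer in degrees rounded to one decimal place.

a · b = (-8)·2 + 15·15 + 5·4 = -16 + 225 + 20 = 229
|a|² = 64 + 225 + 25 = 314,  |a| = √314 ≈ 17.720045
|b|² = 4 + 225 + 16 = 245,  |b| = √245 ≈ 15.652476
cos θ = 229 / (17.720045 · 15.652476) ≈ 0.82563
θ = arccos(0.82563) ≈ 34.3°

34.3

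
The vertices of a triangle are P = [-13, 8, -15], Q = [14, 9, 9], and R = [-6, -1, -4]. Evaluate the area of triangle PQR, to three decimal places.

180.742

PQ = (27, 1, 24),  PR = (7, -9, 11)
i: 1·11 - 24·(-9) = 11 - (-216) = 227
j: 24·7 - 27·11 = 168 - 297 = -129
k: 27·(-9) - 1·7 = -243 - 7 = -250
PQ × PR = (227, -129, -250)
|PQ × PR| = √130670 ≈ 361.4831
area = ½ · 361.4831 ≈ 180.742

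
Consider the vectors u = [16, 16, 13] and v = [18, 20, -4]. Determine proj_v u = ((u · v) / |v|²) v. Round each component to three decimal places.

u · v = 16·18 + 16·20 + 13·(-4) = 288 + 320 - 52 = 556
|v|² = 324 + 400 + 16 = 740
proj_v u = (556/740) · (18, 20, -4) ≈ (13.524, 15.027, -3.005)

(13.524, 15.027, -3.005)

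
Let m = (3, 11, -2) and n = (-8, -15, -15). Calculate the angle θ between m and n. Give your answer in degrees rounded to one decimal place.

127.3

m · n = 3·(-8) + 11·(-15) + (-2)·(-15) = -24 - 165 + 30 = -159
|m|² = 9 + 121 + 4 = 134,  |m| = √134 ≈ 11.575837
|n|² = 64 + 225 + 225 = 514,  |n| = √514 ≈ 22.671568
cos θ = -159 / (11.575837 · 22.671568) ≈ -0.60585
θ = arccos(-0.60585) ≈ 127.3°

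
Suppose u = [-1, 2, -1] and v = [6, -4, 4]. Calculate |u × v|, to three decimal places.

i: 2·4 - (-1)·(-4) = 8 - 4 = 4
j: (-1)·6 - (-1)·4 = -6 - (-4) = -2
k: (-1)·(-4) - 2·6 = 4 - 12 = -8
u × v = (4, -2, -8)
|u × v| = √(4² + (-2)² + (-8)²) = √84 ≈ 9.1652

9.165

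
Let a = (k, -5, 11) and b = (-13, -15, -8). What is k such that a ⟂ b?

-1

a · b = k·(-13) + (-5)·(-15) + 11·(-8) = -13 - 13k
Set equal to 0: -13k = 13, so k = -1.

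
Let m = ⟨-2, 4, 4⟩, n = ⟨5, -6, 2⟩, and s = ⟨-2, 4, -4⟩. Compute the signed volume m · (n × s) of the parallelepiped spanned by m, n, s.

n × s:
i: (-6)·(-4) - 2·4 = 24 - 8 = 16
j: 2·(-2) - 5·(-4) = -4 - (-20) = 16
k: 5·4 - (-6)·(-2) = 20 - 12 = 8
n × s = (16, 16, 8)
m · (n × s) = (-2)·16 + 4·16 + 4·8 = -32 + 64 + 32 = 64

64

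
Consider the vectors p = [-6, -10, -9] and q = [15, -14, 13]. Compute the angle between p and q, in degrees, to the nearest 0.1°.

100.8

p · q = (-6)·15 + (-10)·(-14) + (-9)·13 = -90 + 140 - 117 = -67
|p|² = 36 + 100 + 81 = 217,  |p| = √217 ≈ 14.730920
|q|² = 225 + 196 + 169 = 590,  |q| = √590 ≈ 24.289916
cos θ = -67 / (14.730920 · 24.289916) ≈ -0.18725
θ = arccos(-0.18725) ≈ 100.8°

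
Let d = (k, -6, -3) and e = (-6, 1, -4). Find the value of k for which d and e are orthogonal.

d · e = k·(-6) + (-6)·1 + (-3)·(-4) = 6 - 6k
Set equal to 0: -6k = -6, so k = 1.

1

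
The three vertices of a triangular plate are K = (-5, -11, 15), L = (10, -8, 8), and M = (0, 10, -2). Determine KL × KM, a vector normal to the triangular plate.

(96, 220, 300)

KL = (15, 3, -7)
KM = (5, 21, -17)
i: 3·(-17) - (-7)·21 = -51 - (-147) = 96
j: (-7)·5 - 15·(-17) = -35 - (-255) = 220
k: 15·21 - 3·5 = 315 - 15 = 300
KL × KM = (96, 220, 300)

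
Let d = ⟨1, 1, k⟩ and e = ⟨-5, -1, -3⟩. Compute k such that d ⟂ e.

d · e = 1·(-5) + 1·(-1) + k·(-3) = -6 - 3k
Set equal to 0: -3k = 6, so k = -2.

-2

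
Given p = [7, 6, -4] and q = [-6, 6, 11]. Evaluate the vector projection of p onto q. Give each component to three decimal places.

p · q = 7·(-6) + 6·6 + (-4)·11 = -42 + 36 - 44 = -50
|q|² = 36 + 36 + 121 = 193
proj_q p = (-50/193) · (-6, 6, 11) ≈ (1.554, -1.554, -2.850)

(1.554, -1.554, -2.850)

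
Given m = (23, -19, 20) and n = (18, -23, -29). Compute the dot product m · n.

271

m · n = 23·18 + (-19)·(-23) + 20·(-29) = 414 + 437 - 580 = 271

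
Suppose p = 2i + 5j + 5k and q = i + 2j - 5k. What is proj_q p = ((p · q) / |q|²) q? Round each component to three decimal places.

(-0.433, -0.867, 2.167)

p · q = 2·1 + 5·2 + 5·(-5) = 2 + 10 - 25 = -13
|q|² = 1 + 4 + 25 = 30
proj_q p = (-13/30) · (1, 2, -5) ≈ (-0.433, -0.867, 2.167)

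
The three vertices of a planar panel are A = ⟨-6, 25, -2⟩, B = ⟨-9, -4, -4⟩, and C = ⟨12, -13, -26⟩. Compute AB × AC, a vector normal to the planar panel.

(620, -108, 636)

AB = (-3, -29, -2)
AC = (18, -38, -24)
i: (-29)·(-24) - (-2)·(-38) = 696 - 76 = 620
j: (-2)·18 - (-3)·(-24) = -36 - 72 = -108
k: (-3)·(-38) - (-29)·18 = 114 - (-522) = 636
AB × AC = (620, -108, 636)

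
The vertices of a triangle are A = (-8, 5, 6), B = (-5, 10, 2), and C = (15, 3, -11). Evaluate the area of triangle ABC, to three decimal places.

AB = (3, 5, -4),  AC = (23, -2, -17)
i: 5·(-17) - (-4)·(-2) = -85 - 8 = -93
j: (-4)·23 - 3·(-17) = -92 - (-51) = -41
k: 3·(-2) - 5·23 = -6 - 115 = -121
AB × AC = (-93, -41, -121)
|AB × AC| = √24971 ≈ 158.0222
area = ½ · 158.0222 ≈ 79.011

79.011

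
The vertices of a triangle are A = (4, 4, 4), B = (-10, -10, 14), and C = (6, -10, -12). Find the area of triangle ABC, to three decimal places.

236.795

AB = (-14, -14, 10),  AC = (2, -14, -16)
i: (-14)·(-16) - 10·(-14) = 224 - (-140) = 364
j: 10·2 - (-14)·(-16) = 20 - 224 = -204
k: (-14)·(-14) - (-14)·2 = 196 - (-28) = 224
AB × AC = (364, -204, 224)
|AB × AC| = √224288 ≈ 473.5905
area = ½ · 473.5905 ≈ 236.795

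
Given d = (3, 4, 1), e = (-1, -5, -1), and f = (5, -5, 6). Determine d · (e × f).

-71

e × f:
i: (-5)·6 - (-1)·(-5) = -30 - 5 = -35
j: (-1)·5 - (-1)·6 = -5 - (-6) = 1
k: (-1)·(-5) - (-5)·5 = 5 - (-25) = 30
e × f = (-35, 1, 30)
d · (e × f) = 3·(-35) + 4·1 + 1·30 = -105 + 4 + 30 = -71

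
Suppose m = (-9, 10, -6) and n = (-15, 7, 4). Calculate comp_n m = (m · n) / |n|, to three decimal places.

m · n = (-9)·(-15) + 10·7 + (-6)·4 = 135 + 70 - 24 = 181
|n| = √(225 + 49 + 16) = √290 ≈ 17.0294
comp_n m = 181 / √290 ≈ 10.629

10.629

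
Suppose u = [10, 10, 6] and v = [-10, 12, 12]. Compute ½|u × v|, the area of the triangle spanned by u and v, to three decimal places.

144.139

i: 10·12 - 6·12 = 120 - 72 = 48
j: 6·(-10) - 10·12 = -60 - 120 = -180
k: 10·12 - 10·(-10) = 120 - (-100) = 220
u × v = (48, -180, 220)
|u × v| = √(48² + (-180)² + 220²) = √83104 ≈ 288.2776
area = ½ · 288.2776 ≈ 144.139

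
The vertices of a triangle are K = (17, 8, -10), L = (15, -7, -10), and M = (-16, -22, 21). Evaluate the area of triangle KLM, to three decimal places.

319.880

KL = (-2, -15, 0),  KM = (-33, -30, 31)
i: (-15)·31 - 0·(-30) = -465 - 0 = -465
j: 0·(-33) - (-2)·31 = 0 - (-62) = 62
k: (-2)·(-30) - (-15)·(-33) = 60 - 495 = -435
KL × KM = (-465, 62, -435)
|KL × KM| = √409294 ≈ 639.7609
area = ½ · 639.7609 ≈ 319.880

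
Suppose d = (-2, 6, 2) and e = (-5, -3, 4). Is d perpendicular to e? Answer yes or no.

yes

d · e = (-2)·(-5) + 6·(-3) + 2·4 = 10 - 18 + 8 = 0
Zero, so the vectors are orthogonal.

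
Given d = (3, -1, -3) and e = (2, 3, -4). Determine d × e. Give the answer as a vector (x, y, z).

(13, 6, 11)

i: (-1)·(-4) - (-3)·3 = 4 - (-9) = 13
j: (-3)·2 - 3·(-4) = -6 - (-12) = 6
k: 3·3 - (-1)·2 = 9 - (-2) = 11
d × e = (13, 6, 11)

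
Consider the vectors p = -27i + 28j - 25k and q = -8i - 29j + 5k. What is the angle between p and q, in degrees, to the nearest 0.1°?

p · q = (-27)·(-8) + 28·(-29) + (-25)·5 = 216 - 812 - 125 = -721
|p|² = 729 + 784 + 625 = 2138,  |p| = √2138 ≈ 46.238512
|q|² = 64 + 841 + 25 = 930,  |q| = √930 ≈ 30.495901
cos θ = -721 / (46.238512 · 30.495901) ≈ -0.51132
θ = arccos(-0.51132) ≈ 120.8°

120.8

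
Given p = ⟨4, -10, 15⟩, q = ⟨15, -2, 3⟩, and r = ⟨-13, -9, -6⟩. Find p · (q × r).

q × r:
i: (-2)·(-6) - 3·(-9) = 12 - (-27) = 39
j: 3·(-13) - 15·(-6) = -39 - (-90) = 51
k: 15·(-9) - (-2)·(-13) = -135 - 26 = -161
q × r = (39, 51, -161)
p · (q × r) = 4·39 + (-10)·51 + 15·(-161) = 156 - 510 - 2415 = -2769

-2769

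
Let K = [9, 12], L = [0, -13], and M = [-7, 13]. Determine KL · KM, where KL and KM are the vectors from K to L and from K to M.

KL = L − K = (-9, -25)
KM = M − K = (-16, 1)
KL · KM = (-9)·(-16) + (-25)·1 = 144 - 25 = 119

119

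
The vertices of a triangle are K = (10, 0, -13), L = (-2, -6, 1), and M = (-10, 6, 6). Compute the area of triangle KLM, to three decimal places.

KL = (-12, -6, 14),  KM = (-20, 6, 19)
i: (-6)·19 - 14·6 = -114 - 84 = -198
j: 14·(-20) - (-12)·19 = -280 - (-228) = -52
k: (-12)·6 - (-6)·(-20) = -72 - 120 = -192
KL × KM = (-198, -52, -192)
|KL × KM| = √78772 ≈ 280.6635
area = ½ · 280.6635 ≈ 140.332

140.332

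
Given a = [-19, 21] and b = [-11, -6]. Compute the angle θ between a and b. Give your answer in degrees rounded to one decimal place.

a · b = (-19)·(-11) + 21·(-6) = 209 - 126 = 83
|a|² = 361 + 441 = 802,  |a| = √802 ≈ 28.319605
|b|² = 121 + 36 = 157,  |b| = √157 ≈ 12.529964
cos θ = 83 / (28.319605 · 12.529964) ≈ 0.23391
θ = arccos(0.23391) ≈ 76.5°

76.5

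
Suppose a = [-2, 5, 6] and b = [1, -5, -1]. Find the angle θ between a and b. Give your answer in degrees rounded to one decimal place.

142.0

a · b = (-2)·1 + 5·(-5) + 6·(-1) = -2 - 25 - 6 = -33
|a|² = 4 + 25 + 36 = 65,  |a| = √65 ≈ 8.062258
|b|² = 1 + 25 + 1 = 27,  |b| = √27 ≈ 5.196152
cos θ = -33 / (8.062258 · 5.196152) ≈ -0.78773
θ = arccos(-0.78773) ≈ 142.0°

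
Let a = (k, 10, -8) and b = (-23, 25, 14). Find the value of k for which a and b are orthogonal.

a · b = k·(-23) + 10·25 + (-8)·14 = 138 - 23k
Set equal to 0: -23k = -138, so k = 6.

6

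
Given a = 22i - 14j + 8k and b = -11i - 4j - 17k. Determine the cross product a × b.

(270, 286, -242)

i: (-14)·(-17) - 8·(-4) = 238 - (-32) = 270
j: 8·(-11) - 22·(-17) = -88 - (-374) = 286
k: 22·(-4) - (-14)·(-11) = -88 - 154 = -242
a × b = (270, 286, -242)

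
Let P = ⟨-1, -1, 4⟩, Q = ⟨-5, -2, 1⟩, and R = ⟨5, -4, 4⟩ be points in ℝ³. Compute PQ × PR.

(-9, -18, 18)

PQ = (-4, -1, -3)
PR = (6, -3, 0)
i: (-1)·0 - (-3)·(-3) = 0 - 9 = -9
j: (-3)·6 - (-4)·0 = -18 - 0 = -18
k: (-4)·(-3) - (-1)·6 = 12 - (-6) = 18
PQ × PR = (-9, -18, 18)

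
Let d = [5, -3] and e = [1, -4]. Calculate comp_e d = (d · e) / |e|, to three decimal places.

4.123

d · e = 5·1 + (-3)·(-4) = 5 + 12 = 17
|e| = √(1 + 16) = √17 ≈ 4.1231
comp_e d = 17 / √17 ≈ 4.123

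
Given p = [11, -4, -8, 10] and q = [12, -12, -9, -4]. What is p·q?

212

p · q = 11·12 + (-4)·(-12) + (-8)·(-9) + 10·(-4) = 132 + 48 + 72 - 40 = 212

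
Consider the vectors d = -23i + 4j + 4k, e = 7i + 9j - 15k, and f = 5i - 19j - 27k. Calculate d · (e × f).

11888

e × f:
i: 9·(-27) - (-15)·(-19) = -243 - 285 = -528
j: (-15)·5 - 7·(-27) = -75 - (-189) = 114
k: 7·(-19) - 9·5 = -133 - 45 = -178
e × f = (-528, 114, -178)
d · (e × f) = (-23)·(-528) + 4·114 + 4·(-178) = 12144 + 456 - 712 = 11888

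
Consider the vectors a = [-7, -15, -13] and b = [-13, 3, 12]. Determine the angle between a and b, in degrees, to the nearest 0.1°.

a · b = (-7)·(-13) + (-15)·3 + (-13)·12 = 91 - 45 - 156 = -110
|a|² = 49 + 225 + 169 = 443,  |a| = √443 ≈ 21.047565
|b|² = 169 + 9 + 144 = 322,  |b| = √322 ≈ 17.944358
cos θ = -110 / (21.047565 · 17.944358) ≈ -0.29125
θ = arccos(-0.29125) ≈ 106.9°

106.9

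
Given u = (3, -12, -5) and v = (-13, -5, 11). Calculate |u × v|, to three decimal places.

234.337

i: (-12)·11 - (-5)·(-5) = -132 - 25 = -157
j: (-5)·(-13) - 3·11 = 65 - 33 = 32
k: 3·(-5) - (-12)·(-13) = -15 - 156 = -171
u × v = (-157, 32, -171)
|u × v| = √((-157)² + 32² + (-171)²) = √54914 ≈ 234.3374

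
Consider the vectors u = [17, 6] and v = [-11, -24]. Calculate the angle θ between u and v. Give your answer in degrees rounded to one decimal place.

u · v = 17·(-11) + 6·(-24) = -187 - 144 = -331
|u|² = 289 + 36 = 325,  |u| = √325 ≈ 18.027756
|v|² = 121 + 576 = 697,  |v| = √697 ≈ 26.400758
cos θ = -331 / (18.027756 · 26.400758) ≈ -0.69546
θ = arccos(-0.69546) ≈ 134.1°

134.1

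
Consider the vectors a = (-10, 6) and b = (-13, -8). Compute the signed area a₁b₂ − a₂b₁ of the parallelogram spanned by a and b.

158

(-10)·(-8) - 6·(-13) = 80 - (-78) = 158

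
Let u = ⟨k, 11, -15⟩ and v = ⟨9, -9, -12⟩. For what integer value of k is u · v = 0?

-9

u · v = k·9 + 11·(-9) + (-15)·(-12) = 81 + 9k
Set equal to 0: 9k = -81, so k = -9.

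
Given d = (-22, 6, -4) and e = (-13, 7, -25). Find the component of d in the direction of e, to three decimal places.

14.741

d · e = (-22)·(-13) + 6·7 + (-4)·(-25) = 286 + 42 + 100 = 428
|e| = √(169 + 49 + 625) = √843 ≈ 29.0345
comp_e d = 428 / √843 ≈ 14.741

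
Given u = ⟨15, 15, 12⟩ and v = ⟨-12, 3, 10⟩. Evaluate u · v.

-15

u · v = 15·(-12) + 15·3 + 12·10 = -180 + 45 + 120 = -15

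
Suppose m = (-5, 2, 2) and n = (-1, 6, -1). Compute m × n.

(-14, -7, -28)

i: 2·(-1) - 2·6 = -2 - 12 = -14
j: 2·(-1) - (-5)·(-1) = -2 - 5 = -7
k: (-5)·6 - 2·(-1) = -30 - (-2) = -28
m × n = (-14, -7, -28)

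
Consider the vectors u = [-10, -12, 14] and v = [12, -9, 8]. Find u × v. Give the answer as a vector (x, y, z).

(30, 248, 234)

i: (-12)·8 - 14·(-9) = -96 - (-126) = 30
j: 14·12 - (-10)·8 = 168 - (-80) = 248
k: (-10)·(-9) - (-12)·12 = 90 - (-144) = 234
u × v = (30, 248, 234)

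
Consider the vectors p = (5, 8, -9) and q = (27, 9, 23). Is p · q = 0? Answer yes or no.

p · q = 5·27 + 8·9 + (-9)·23 = 135 + 72 - 207 = 0
Zero, so the vectors are orthogonal.

yes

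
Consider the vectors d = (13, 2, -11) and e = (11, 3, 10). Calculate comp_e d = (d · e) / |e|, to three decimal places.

d · e = 13·11 + 2·3 + (-11)·10 = 143 + 6 - 110 = 39
|e| = √(121 + 9 + 100) = √230 ≈ 15.1658
comp_e d = 39 / √230 ≈ 2.572

2.572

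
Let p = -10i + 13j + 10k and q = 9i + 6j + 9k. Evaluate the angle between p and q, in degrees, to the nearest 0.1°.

p · q = (-10)·9 + 13·6 + 10·9 = -90 + 78 + 90 = 78
|p|² = 100 + 169 + 100 = 369,  |p| = √369 ≈ 19.209373
|q|² = 81 + 36 + 81 = 198,  |q| = √198 ≈ 14.071247
cos θ = 78 / (19.209373 · 14.071247) ≈ 0.28857
θ = arccos(0.28857) ≈ 73.2°

73.2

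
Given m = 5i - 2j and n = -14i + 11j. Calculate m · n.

-92

m · n = 5·(-14) + (-2)·11 = -70 - 22 = -92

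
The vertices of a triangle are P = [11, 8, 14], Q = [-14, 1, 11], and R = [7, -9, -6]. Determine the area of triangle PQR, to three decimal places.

PQ = (-25, -7, -3),  PR = (-4, -17, -20)
i: (-7)·(-20) - (-3)·(-17) = 140 - 51 = 89
j: (-3)·(-4) - (-25)·(-20) = 12 - 500 = -488
k: (-25)·(-17) - (-7)·(-4) = 425 - 28 = 397
PQ × PR = (89, -488, 397)
|PQ × PR| = √403674 ≈ 635.3534
area = ½ · 635.3534 ≈ 317.677

317.677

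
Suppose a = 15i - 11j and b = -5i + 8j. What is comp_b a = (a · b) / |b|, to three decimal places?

-17.278

a · b = 15·(-5) + (-11)·8 = -75 - 88 = -163
|b| = √(25 + 64) = √89 ≈ 9.4340
comp_b a = -163 / √89 ≈ -17.278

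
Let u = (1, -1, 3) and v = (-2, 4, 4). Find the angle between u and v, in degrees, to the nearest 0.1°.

u · v = 1·(-2) + (-1)·4 + 3·4 = -2 - 4 + 12 = 6
|u|² = 1 + 1 + 9 = 11,  |u| = √11 ≈ 3.316625
|v|² = 4 + 16 + 16 = 36,  |v| = √36 ≈ 6.000000
cos θ = 6 / (3.316625 · 6.000000) ≈ 0.30151
θ = arccos(0.30151) ≈ 72.5°

72.5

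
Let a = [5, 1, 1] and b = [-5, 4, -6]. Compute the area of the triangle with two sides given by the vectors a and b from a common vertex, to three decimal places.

i: 1·(-6) - 1·4 = -6 - 4 = -10
j: 1·(-5) - 5·(-6) = -5 - (-30) = 25
k: 5·4 - 1·(-5) = 20 - (-5) = 25
a × b = (-10, 25, 25)
|a × b| = √((-10)² + 25² + 25²) = √1350 ≈ 36.7423
area = ½ · 36.7423 ≈ 18.371

18.371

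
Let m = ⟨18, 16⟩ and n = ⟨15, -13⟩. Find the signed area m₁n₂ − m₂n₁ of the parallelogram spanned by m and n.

-474

18·(-13) - 16·15 = -234 - 240 = -474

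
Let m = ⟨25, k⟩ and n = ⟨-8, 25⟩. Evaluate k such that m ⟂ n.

m · n = 25·(-8) + k·25 = -200 + 25k
Set equal to 0: 25k = 200, so k = 8.

8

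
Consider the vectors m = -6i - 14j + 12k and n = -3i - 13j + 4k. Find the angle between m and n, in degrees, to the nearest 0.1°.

23.3

m · n = (-6)·(-3) + (-14)·(-13) + 12·4 = 18 + 182 + 48 = 248
|m|² = 36 + 196 + 144 = 376,  |m| = √376 ≈ 19.390719
|n|² = 9 + 169 + 16 = 194,  |n| = √194 ≈ 13.928388
cos θ = 248 / (19.390719 · 13.928388) ≈ 0.91824
θ = arccos(0.91824) ≈ 23.3°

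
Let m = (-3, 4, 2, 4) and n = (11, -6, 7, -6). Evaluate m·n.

m · n = (-3)·11 + 4·(-6) + 2·7 + 4·(-6) = -33 - 24 + 14 - 24 = -67

-67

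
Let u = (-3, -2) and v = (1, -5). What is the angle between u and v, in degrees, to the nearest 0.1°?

u · v = (-3)·1 + (-2)·(-5) = -3 + 10 = 7
|u|² = 9 + 4 = 13,  |u| = √13 ≈ 3.605551
|v|² = 1 + 25 = 26,  |v| = √26 ≈ 5.099020
cos θ = 7 / (3.605551 · 5.099020) ≈ 0.38075
θ = arccos(0.38075) ≈ 67.6°

67.6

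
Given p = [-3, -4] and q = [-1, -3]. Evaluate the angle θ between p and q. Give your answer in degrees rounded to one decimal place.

p · q = (-3)·(-1) + (-4)·(-3) = 3 + 12 = 15
|p|² = 9 + 16 = 25,  |p| = √25 ≈ 5.000000
|q|² = 1 + 9 = 10,  |q| = √10 ≈ 3.162278
cos θ = 15 / (5.000000 · 3.162278) ≈ 0.94868
θ = arccos(0.94868) ≈ 18.4°

18.4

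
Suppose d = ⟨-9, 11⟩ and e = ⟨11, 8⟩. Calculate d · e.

-11

d · e = (-9)·11 + 11·8 = -99 + 88 = -11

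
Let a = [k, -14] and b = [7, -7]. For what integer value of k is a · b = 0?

a · b = k·7 + (-14)·(-7) = 98 + 7k
Set equal to 0: 7k = -98, so k = -14.

-14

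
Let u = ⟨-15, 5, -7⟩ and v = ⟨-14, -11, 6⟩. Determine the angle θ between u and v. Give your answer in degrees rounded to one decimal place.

69.6

u · v = (-15)·(-14) + 5·(-11) + (-7)·6 = 210 - 55 - 42 = 113
|u|² = 225 + 25 + 49 = 299,  |u| = √299 ≈ 17.291616
|v|² = 196 + 121 + 36 = 353,  |v| = √353 ≈ 18.788294
cos θ = 113 / (17.291616 · 18.788294) ≈ 0.34782
θ = arccos(0.34782) ≈ 69.6°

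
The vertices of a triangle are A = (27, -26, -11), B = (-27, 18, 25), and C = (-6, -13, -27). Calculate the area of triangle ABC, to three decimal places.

AB = (-54, 44, 36),  AC = (-33, 13, -16)
i: 44·(-16) - 36·13 = -704 - 468 = -1172
j: 36·(-33) - (-54)·(-16) = -1188 - 864 = -2052
k: (-54)·13 - 44·(-33) = -702 - (-1452) = 750
AB × AC = (-1172, -2052, 750)
|AB × AC| = √6146788 ≈ 2479.2717
area = ½ · 2479.2717 ≈ 1239.636

1239.636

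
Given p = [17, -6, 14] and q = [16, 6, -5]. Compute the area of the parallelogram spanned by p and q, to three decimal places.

i: (-6)·(-5) - 14·6 = 30 - 84 = -54
j: 14·16 - 17·(-5) = 224 - (-85) = 309
k: 17·6 - (-6)·16 = 102 - (-96) = 198
p × q = (-54, 309, 198)
|p × q| = √((-54)² + 309² + 198²) = √137601 ≈ 370.9461

370.946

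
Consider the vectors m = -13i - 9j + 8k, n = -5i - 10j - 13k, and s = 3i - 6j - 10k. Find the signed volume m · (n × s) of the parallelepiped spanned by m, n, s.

995

n × s:
i: (-10)·(-10) - (-13)·(-6) = 100 - 78 = 22
j: (-13)·3 - (-5)·(-10) = -39 - 50 = -89
k: (-5)·(-6) - (-10)·3 = 30 - (-30) = 60
n × s = (22, -89, 60)
m · (n × s) = (-13)·22 + (-9)·(-89) + 8·60 = -286 + 801 + 480 = 995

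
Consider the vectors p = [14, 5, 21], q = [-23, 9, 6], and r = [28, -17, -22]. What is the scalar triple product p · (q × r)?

-115

q × r:
i: 9·(-22) - 6·(-17) = -198 - (-102) = -96
j: 6·28 - (-23)·(-22) = 168 - 506 = -338
k: (-23)·(-17) - 9·28 = 391 - 252 = 139
q × r = (-96, -338, 139)
p · (q × r) = 14·(-96) + 5·(-338) + 21·139 = -1344 - 1690 + 2919 = -115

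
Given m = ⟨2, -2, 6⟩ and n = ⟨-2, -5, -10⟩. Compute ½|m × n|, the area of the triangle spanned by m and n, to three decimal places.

i: (-2)·(-10) - 6·(-5) = 20 - (-30) = 50
j: 6·(-2) - 2·(-10) = -12 - (-20) = 8
k: 2·(-5) - (-2)·(-2) = -10 - 4 = -14
m × n = (50, 8, -14)
|m × n| = √(50² + 8² + (-14)²) = √2760 ≈ 52.5357
area = ½ · 52.5357 ≈ 26.268

26.268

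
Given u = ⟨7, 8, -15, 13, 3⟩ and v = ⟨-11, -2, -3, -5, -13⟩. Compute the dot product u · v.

-152

u · v = 7·(-11) + 8·(-2) + (-15)·(-3) + 13·(-5) + 3·(-13) = -77 - 16 + 45 - 65 - 39 = -152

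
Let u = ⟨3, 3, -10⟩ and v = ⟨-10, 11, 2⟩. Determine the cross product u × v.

i: 3·2 - (-10)·11 = 6 - (-110) = 116
j: (-10)·(-10) - 3·2 = 100 - 6 = 94
k: 3·11 - 3·(-10) = 33 - (-30) = 63
u × v = (116, 94, 63)

(116, 94, 63)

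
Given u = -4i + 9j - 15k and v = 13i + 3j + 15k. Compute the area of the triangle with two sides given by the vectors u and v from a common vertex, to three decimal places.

i: 9·15 - (-15)·3 = 135 - (-45) = 180
j: (-15)·13 - (-4)·15 = -195 - (-60) = -135
k: (-4)·3 - 9·13 = -12 - 117 = -129
u × v = (180, -135, -129)
|u × v| = √(180² + (-135)² + (-129)²) = √67266 ≈ 259.3569
area = ½ · 259.3569 ≈ 129.678

129.678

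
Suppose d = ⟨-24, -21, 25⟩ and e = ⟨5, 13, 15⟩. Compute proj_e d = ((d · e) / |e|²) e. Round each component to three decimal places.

d · e = (-24)·5 + (-21)·13 + 25·15 = -120 - 273 + 375 = -18
|e|² = 25 + 169 + 225 = 419
proj_e d = (-18/419) · (5, 13, 15) ≈ (-0.215, -0.558, -0.644)

(-0.215, -0.558, -0.644)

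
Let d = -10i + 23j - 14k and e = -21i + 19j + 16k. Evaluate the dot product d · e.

423

d · e = (-10)·(-21) + 23·19 + (-14)·16 = 210 + 437 - 224 = 423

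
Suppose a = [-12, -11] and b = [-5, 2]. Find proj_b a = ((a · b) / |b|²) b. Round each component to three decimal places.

(-6.552, 2.621)

a · b = (-12)·(-5) + (-11)·2 = 60 - 22 = 38
|b|² = 25 + 4 = 29
proj_b a = (38/29) · (-5, 2) ≈ (-6.552, 2.621)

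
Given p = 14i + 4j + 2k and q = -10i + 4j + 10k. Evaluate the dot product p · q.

-104

p · q = 14·(-10) + 4·4 + 2·10 = -140 + 16 + 20 = -104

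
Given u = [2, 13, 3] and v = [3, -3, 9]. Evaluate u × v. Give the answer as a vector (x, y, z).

i: 13·9 - 3·(-3) = 117 - (-9) = 126
j: 3·3 - 2·9 = 9 - 18 = -9
k: 2·(-3) - 13·3 = -6 - 39 = -45
u × v = (126, -9, -45)

(126, -9, -45)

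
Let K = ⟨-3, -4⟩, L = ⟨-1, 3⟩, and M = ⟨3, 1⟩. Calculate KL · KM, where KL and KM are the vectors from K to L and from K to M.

47

KL = L − K = (2, 7)
KM = M − K = (6, 5)
KL · KM = 2·6 + 7·5 = 12 + 35 = 47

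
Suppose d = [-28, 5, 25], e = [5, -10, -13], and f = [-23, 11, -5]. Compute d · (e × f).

e × f:
i: (-10)·(-5) - (-13)·11 = 50 - (-143) = 193
j: (-13)·(-23) - 5·(-5) = 299 - (-25) = 324
k: 5·11 - (-10)·(-23) = 55 - 230 = -175
e × f = (193, 324, -175)
d · (e × f) = (-28)·193 + 5·324 + 25·(-175) = -5404 + 1620 - 4375 = -8159

-8159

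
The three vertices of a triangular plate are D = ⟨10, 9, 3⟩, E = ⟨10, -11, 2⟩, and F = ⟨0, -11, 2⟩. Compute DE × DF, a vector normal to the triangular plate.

(0, 10, -200)

DE = (0, -20, -1)
DF = (-10, -20, -1)
i: (-20)·(-1) - (-1)·(-20) = 20 - 20 = 0
j: (-1)·(-10) - 0·(-1) = 10 - 0 = 10
k: 0·(-20) - (-20)·(-10) = 0 - 200 = -200
DE × DF = (0, 10, -200)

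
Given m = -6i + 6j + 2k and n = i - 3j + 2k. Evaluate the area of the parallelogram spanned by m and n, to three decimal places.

25.768

i: 6·2 - 2·(-3) = 12 - (-6) = 18
j: 2·1 - (-6)·2 = 2 - (-12) = 14
k: (-6)·(-3) - 6·1 = 18 - 6 = 12
m × n = (18, 14, 12)
|m × n| = √(18² + 14² + 12²) = √664 ≈ 25.7682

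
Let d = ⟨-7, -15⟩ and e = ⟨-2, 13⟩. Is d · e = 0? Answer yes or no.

no

d · e = (-7)·(-2) + (-15)·13 = 14 - 195 = -181
Nonzero, so the vectors are not orthogonal.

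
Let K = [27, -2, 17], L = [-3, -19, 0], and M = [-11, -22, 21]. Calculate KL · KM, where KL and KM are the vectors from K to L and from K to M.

1412

KL = L − K = (-30, -17, -17)
KM = M − K = (-38, -20, 4)
KL · KM = (-30)·(-38) + (-17)·(-20) + (-17)·4 = 1140 + 340 - 68 = 1412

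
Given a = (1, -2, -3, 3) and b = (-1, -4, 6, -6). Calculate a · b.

-29

a · b = 1·(-1) + (-2)·(-4) + (-3)·6 + 3·(-6) = -1 + 8 - 18 - 18 = -29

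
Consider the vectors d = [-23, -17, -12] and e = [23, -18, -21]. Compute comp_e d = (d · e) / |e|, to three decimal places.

0.806

d · e = (-23)·23 + (-17)·(-18) + (-12)·(-21) = -529 + 306 + 252 = 29
|e| = √(529 + 324 + 441) = √1294 ≈ 35.9722
comp_e d = 29 / √1294 ≈ 0.806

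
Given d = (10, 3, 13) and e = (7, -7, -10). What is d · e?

-81

d · e = 10·7 + 3·(-7) + 13·(-10) = 70 - 21 - 130 = -81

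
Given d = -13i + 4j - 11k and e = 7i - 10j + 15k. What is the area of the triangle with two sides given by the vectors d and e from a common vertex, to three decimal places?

81.896

i: 4·15 - (-11)·(-10) = 60 - 110 = -50
j: (-11)·7 - (-13)·15 = -77 - (-195) = 118
k: (-13)·(-10) - 4·7 = 130 - 28 = 102
d × e = (-50, 118, 102)
|d × e| = √((-50)² + 118² + 102²) = √26828 ≈ 163.7926
area = ½ · 163.7926 ≈ 81.896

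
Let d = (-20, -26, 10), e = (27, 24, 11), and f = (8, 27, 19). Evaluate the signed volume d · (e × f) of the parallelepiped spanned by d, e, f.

13240

e × f:
i: 24·19 - 11·27 = 456 - 297 = 159
j: 11·8 - 27·19 = 88 - 513 = -425
k: 27·27 - 24·8 = 729 - 192 = 537
e × f = (159, -425, 537)
d · (e × f) = (-20)·159 + (-26)·(-425) + 10·537 = -3180 + 11050 + 5370 = 13240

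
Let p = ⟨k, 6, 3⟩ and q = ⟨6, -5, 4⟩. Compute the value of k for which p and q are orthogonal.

p · q = k·6 + 6·(-5) + 3·4 = -18 + 6k
Set equal to 0: 6k = 18, so k = 3.

3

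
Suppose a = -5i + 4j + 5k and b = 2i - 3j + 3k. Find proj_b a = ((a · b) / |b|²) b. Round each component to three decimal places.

(-0.636, 0.955, -0.955)

a · b = (-5)·2 + 4·(-3) + 5·3 = -10 - 12 + 15 = -7
|b|² = 4 + 9 + 9 = 22
proj_b a = (-7/22) · (2, -3, 3) ≈ (-0.636, 0.955, -0.955)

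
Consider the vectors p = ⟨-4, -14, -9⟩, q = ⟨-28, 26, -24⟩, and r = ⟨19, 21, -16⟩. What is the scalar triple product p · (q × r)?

q × r:
i: 26·(-16) - (-24)·21 = -416 - (-504) = 88
j: (-24)·19 - (-28)·(-16) = -456 - 448 = -904
k: (-28)·21 - 26·19 = -588 - 494 = -1082
q × r = (88, -904, -1082)
p · (q × r) = (-4)·88 + (-14)·(-904) + (-9)·(-1082) = -352 + 12656 + 9738 = 22042

22042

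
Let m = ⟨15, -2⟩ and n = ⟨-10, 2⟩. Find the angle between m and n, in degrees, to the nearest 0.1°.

m · n = 15·(-10) + (-2)·2 = -150 - 4 = -154
|m|² = 225 + 4 = 229,  |m| = √229 ≈ 15.132746
|n|² = 100 + 4 = 104,  |n| = √104 ≈ 10.198039
cos θ = -154 / (15.132746 · 10.198039) ≈ -0.99790
θ = arccos(-0.99790) ≈ 176.3°

176.3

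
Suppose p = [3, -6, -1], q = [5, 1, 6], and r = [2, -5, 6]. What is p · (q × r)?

q × r:
i: 1·6 - 6·(-5) = 6 - (-30) = 36
j: 6·2 - 5·6 = 12 - 30 = -18
k: 5·(-5) - 1·2 = -25 - 2 = -27
q × r = (36, -18, -27)
p · (q × r) = 3·36 + (-6)·(-18) + (-1)·(-27) = 108 + 108 + 27 = 243

243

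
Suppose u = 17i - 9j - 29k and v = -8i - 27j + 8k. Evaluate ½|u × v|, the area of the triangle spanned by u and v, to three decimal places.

i: (-9)·8 - (-29)·(-27) = -72 - 783 = -855
j: (-29)·(-8) - 17·8 = 232 - 136 = 96
k: 17·(-27) - (-9)·(-8) = -459 - 72 = -531
u × v = (-855, 96, -531)
|u × v| = √((-855)² + 96² + (-531)²) = √1022202 ≈ 1011.0401
area = ½ · 1011.0401 ≈ 505.520

505.520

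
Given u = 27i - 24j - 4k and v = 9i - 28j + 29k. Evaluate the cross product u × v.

i: (-24)·29 - (-4)·(-28) = -696 - 112 = -808
j: (-4)·9 - 27·29 = -36 - 783 = -819
k: 27·(-28) - (-24)·9 = -756 - (-216) = -540
u × v = (-808, -819, -540)

(-808, -819, -540)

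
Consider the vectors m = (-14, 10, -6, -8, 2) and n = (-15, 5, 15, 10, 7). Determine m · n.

m · n = (-14)·(-15) + 10·5 + (-6)·15 + (-8)·10 + 2·7 = 210 + 50 - 90 - 80 + 14 = 104

104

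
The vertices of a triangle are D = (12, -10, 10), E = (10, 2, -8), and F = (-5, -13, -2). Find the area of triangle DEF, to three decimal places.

201.760

DE = (-2, 12, -18),  DF = (-17, -3, -12)
i: 12·(-12) - (-18)·(-3) = -144 - 54 = -198
j: (-18)·(-17) - (-2)·(-12) = 306 - 24 = 282
k: (-2)·(-3) - 12·(-17) = 6 - (-204) = 210
DE × DF = (-198, 282, 210)
|DE × DF| = √162828 ≈ 403.5195
area = ½ · 403.5195 ≈ 201.760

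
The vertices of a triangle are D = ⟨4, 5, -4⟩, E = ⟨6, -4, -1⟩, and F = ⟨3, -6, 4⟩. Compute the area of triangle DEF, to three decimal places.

26.660

DE = (2, -9, 3),  DF = (-1, -11, 8)
i: (-9)·8 - 3·(-11) = -72 - (-33) = -39
j: 3·(-1) - 2·8 = -3 - 16 = -19
k: 2·(-11) - (-9)·(-1) = -22 - 9 = -31
DE × DF = (-39, -19, -31)
|DE × DF| = √2843 ≈ 53.3198
area = ½ · 53.3198 ≈ 26.660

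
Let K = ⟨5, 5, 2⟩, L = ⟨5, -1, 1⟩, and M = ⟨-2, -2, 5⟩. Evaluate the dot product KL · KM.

39

KL = L − K = (0, -6, -1)
KM = M − K = (-7, -7, 3)
KL · KM = 0·(-7) + (-6)·(-7) + (-1)·3 = 0 + 42 - 3 = 39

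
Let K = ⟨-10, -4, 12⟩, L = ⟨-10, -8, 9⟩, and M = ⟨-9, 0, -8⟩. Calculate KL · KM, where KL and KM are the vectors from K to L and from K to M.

KL = L − K = (0, -4, -3)
KM = M − K = (1, 4, -20)
KL · KM = 0·1 + (-4)·4 + (-3)·(-20) = 0 - 16 + 60 = 44

44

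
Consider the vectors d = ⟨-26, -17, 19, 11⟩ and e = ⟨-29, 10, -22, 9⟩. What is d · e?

d · e = (-26)·(-29) + (-17)·10 + 19·(-22) + 11·9 = 754 - 170 - 418 + 99 = 265

265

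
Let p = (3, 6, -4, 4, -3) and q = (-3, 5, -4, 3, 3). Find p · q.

40

p · q = 3·(-3) + 6·5 + (-4)·(-4) + 4·3 + (-3)·3 = -9 + 30 + 16 + 12 - 9 = 40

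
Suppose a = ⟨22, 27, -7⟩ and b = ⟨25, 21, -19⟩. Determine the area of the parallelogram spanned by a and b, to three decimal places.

488.236

i: 27·(-19) - (-7)·21 = -513 - (-147) = -366
j: (-7)·25 - 22·(-19) = -175 - (-418) = 243
k: 22·21 - 27·25 = 462 - 675 = -213
a × b = (-366, 243, -213)
|a × b| = √((-366)² + 243² + (-213)²) = √238374 ≈ 488.2356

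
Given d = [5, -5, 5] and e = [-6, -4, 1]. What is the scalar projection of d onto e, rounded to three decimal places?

d · e = 5·(-6) + (-5)·(-4) + 5·1 = -30 + 20 + 5 = -5
|e| = √(36 + 16 + 1) = √53 ≈ 7.2801
comp_e d = -5 / √53 ≈ -0.687

-0.687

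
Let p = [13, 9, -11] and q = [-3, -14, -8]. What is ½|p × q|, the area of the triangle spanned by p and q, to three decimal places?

i: 9·(-8) - (-11)·(-14) = -72 - 154 = -226
j: (-11)·(-3) - 13·(-8) = 33 - (-104) = 137
k: 13·(-14) - 9·(-3) = -182 - (-27) = -155
p × q = (-226, 137, -155)
|p × q| = √((-226)² + 137² + (-155)²) = √93870 ≈ 306.3821
area = ½ · 306.3821 ≈ 153.191

153.191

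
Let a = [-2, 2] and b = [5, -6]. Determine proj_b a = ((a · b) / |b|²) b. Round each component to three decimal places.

a · b = (-2)·5 + 2·(-6) = -10 - 12 = -22
|b|² = 25 + 36 = 61
proj_b a = (-22/61) · (5, -6) ≈ (-1.803, 2.164)

(-1.803, 2.164)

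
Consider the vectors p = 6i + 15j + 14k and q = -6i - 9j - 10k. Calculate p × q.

i: 15·(-10) - 14·(-9) = -150 - (-126) = -24
j: 14·(-6) - 6·(-10) = -84 - (-60) = -24
k: 6·(-9) - 15·(-6) = -54 - (-90) = 36
p × q = (-24, -24, 36)

(-24, -24, 36)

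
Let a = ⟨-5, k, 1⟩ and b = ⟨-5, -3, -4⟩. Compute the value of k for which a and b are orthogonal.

a · b = (-5)·(-5) + k·(-3) + 1·(-4) = 21 - 3k
Set equal to 0: -3k = -21, so k = 7.

7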